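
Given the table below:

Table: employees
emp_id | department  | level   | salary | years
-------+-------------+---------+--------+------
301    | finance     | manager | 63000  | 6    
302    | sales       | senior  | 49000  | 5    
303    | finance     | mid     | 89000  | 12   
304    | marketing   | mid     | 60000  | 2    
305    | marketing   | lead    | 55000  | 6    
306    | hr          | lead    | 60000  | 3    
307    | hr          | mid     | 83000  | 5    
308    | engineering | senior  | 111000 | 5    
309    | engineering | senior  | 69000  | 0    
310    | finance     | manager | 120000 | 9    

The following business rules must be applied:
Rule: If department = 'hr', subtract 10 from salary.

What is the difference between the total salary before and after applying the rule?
20

Step 1: Original sum of salary = 759000
Step 2: 2 records have department = 'hr'
Step 3: Each affected record changes by -10
Step 4: Total change = 2 × -10 = -20
Step 5: New sum = 759000 + -20 = 758980
Step 6: Difference = |758980 - 759000| = 20
        (Sum decreased by 20)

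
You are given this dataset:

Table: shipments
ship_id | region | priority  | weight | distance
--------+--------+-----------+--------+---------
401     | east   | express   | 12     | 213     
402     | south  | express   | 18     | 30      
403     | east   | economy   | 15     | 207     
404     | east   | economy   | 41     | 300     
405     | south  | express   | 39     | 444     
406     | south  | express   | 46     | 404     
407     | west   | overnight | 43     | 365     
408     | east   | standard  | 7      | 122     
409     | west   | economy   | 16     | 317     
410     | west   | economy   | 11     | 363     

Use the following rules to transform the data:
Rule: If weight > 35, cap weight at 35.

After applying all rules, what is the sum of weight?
219

Step 1: 4 records have weight > 35
Step 2: These records originally summed to 169
Step 3: After capping: 4 × 35 = 140
Step 4: Unaffected records sum: 79
Step 5: Final sum = 140 + 79 = 219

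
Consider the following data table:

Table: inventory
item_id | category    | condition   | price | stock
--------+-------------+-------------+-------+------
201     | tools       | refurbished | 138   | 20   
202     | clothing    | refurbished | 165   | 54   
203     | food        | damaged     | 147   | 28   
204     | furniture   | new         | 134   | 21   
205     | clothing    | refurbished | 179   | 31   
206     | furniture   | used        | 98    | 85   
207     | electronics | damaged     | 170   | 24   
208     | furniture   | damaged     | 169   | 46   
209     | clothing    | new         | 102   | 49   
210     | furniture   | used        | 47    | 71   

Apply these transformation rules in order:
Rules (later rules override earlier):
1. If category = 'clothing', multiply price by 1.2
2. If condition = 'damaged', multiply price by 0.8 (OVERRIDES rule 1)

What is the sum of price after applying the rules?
1341.0

Step 1: Rule 2 takes priority for records with condition = 'damaged'
  - 3 records: 486 × 0.8 = 388.8
Step 2: Rule 1 applies to remaining records with category = 'clothing'
  - 3 records: 446 × 1.2 = 535.2
Step 3: Other records unchanged: 417
Step 4: Final sum = 388.8 + 535.2 + 417 = 1341.0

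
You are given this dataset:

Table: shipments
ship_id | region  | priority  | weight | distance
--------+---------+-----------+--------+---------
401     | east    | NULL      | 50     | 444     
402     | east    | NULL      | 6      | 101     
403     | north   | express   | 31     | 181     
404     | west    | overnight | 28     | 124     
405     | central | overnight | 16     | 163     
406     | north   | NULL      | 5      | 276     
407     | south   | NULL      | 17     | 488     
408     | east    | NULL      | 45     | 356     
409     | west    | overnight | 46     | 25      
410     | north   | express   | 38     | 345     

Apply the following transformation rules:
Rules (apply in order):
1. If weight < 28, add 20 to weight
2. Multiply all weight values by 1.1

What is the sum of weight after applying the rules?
398.2

Step 1: Apply Rule 1 - Add 20 to records with weight < 28
  - 4 records affected: 44 + (4 × 20) = 124
  - Unaffected records: 238
  - Sum after Rule 1: 362
Step 2: Apply Rule 2 - Multiply all by 1.1
  - 362 × 1.1 = 398.2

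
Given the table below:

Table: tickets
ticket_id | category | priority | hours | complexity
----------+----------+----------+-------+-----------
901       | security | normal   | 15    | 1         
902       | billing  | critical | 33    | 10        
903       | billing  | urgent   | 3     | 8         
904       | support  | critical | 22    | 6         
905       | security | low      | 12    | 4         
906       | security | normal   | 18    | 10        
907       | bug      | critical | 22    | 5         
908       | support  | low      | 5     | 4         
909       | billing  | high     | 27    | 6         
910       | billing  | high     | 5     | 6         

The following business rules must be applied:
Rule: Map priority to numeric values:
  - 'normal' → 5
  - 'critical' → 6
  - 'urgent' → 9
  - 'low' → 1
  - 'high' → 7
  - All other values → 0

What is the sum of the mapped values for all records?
53

Step 1: Apply mapping to each record
Step 2: Count by status:
  'normal': 2 records × 5 = 10
  'critical': 3 records × 6 = 18
  'urgent': 1 records × 9 = 9
  'low': 2 records × 1 = 2
  'high': 2 records × 7 = 14
Step 3: Sum all mapped values = 53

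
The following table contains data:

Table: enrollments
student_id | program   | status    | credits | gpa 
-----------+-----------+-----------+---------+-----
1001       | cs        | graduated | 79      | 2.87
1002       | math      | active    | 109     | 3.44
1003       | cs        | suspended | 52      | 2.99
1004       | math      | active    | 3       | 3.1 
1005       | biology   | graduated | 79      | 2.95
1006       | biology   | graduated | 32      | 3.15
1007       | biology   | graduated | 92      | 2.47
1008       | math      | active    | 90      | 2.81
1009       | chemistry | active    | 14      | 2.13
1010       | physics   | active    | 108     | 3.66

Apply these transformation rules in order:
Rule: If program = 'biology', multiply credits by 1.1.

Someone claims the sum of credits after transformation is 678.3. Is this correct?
Yes, the result is correct.

Step 1: Calculate the correct sum after transformation
Step 2: Apply multiplier 1.1 to records where program = 'biology'
Step 3: Correct result = 678.3
Step 4: Claimed result = 678.3
Step 5: 678.3 = 678.3 ✓
Conclusion: The claimed result is correct.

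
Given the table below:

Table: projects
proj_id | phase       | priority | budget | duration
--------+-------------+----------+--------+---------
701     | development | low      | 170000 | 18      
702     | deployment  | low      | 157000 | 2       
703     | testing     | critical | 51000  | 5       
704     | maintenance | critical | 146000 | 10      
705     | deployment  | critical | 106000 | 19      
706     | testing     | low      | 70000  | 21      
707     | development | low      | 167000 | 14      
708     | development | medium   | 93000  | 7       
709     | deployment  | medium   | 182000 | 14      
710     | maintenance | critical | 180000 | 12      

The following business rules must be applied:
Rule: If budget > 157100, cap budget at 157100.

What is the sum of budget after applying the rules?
1251400

Step 1: 4 records have budget > 157100
Step 2: These records originally summed to 699000
Step 3: After capping: 4 × 157100 = 628400
Step 4: Unaffected records sum: 623000
Step 5: Final sum = 628400 + 623000 = 1251400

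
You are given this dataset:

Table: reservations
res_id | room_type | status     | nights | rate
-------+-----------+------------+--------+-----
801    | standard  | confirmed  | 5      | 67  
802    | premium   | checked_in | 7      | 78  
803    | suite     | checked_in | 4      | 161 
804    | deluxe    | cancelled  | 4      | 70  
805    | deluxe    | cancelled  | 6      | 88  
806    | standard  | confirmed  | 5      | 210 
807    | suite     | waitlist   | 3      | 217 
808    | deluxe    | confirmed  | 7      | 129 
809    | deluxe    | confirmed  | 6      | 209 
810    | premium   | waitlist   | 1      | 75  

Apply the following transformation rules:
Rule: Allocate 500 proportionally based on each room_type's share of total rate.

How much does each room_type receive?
deluxe: 190.18, premium: 58.67, standard: 106.21, suite: 144.94

Step 1: Calculate total rate = 1304
Step 2: Calculate each room_type's proportion:
  deluxe: 496/1304 = 38.04% → 190.18
  premium: 153/1304 = 11.73% → 58.67
  standard: 277/1304 = 21.24% → 106.21
  suite: 378/1304 = 28.99% → 144.94
Step 3: Verify: sum of allocations ≈ 500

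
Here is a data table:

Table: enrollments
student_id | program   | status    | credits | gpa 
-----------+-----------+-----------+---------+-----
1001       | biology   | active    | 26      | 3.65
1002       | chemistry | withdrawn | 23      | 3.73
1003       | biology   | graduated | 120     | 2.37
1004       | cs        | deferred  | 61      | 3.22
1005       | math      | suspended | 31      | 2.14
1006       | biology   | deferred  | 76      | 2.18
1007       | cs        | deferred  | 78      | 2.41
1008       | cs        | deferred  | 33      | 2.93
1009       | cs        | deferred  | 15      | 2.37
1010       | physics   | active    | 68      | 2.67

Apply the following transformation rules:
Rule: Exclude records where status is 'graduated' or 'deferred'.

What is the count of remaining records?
4

Step 1: Count records to exclude
  - 1 (graduated) + 5 (deferred) = 6 records
Step 2: Total records: 10
Step 3: Remaining = 10 - 6 = 4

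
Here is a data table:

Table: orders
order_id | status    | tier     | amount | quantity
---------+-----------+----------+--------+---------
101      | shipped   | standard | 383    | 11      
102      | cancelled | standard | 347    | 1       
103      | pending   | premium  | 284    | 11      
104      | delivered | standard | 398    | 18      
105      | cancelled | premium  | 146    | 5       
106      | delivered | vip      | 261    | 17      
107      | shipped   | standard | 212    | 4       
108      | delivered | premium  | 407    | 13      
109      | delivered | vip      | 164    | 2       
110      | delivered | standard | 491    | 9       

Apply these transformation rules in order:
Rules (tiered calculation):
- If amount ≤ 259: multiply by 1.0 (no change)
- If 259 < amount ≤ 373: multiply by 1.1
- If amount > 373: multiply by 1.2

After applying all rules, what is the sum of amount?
3518.0

Step 1: Tier 1 (amount ≤ 259): 3 records, sum = 522 × 1.0 = 522.0
Step 2: Tier 2 (259 < amount ≤ 373): 3 records, sum = 892 × 1.1 = 981.2
Step 3: Tier 3 (amount > 373): 4 records, sum = 1679 × 1.2 = 2014.8
Step 4: Final sum = 522.0 + 981.2 + 2014.8 = 3518.0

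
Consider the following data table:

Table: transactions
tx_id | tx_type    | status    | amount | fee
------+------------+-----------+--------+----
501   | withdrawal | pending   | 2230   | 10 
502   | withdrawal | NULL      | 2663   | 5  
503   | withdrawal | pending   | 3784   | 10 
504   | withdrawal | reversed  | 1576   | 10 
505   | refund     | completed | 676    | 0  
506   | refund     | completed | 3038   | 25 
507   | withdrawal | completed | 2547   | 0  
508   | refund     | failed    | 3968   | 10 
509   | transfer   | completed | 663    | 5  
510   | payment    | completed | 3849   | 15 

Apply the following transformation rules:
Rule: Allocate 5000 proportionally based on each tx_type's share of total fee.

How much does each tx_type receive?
payment: 833.33, refund: 1944.44, transfer: 277.78, withdrawal: 1944.44

Step 1: Calculate total fee = 90
Step 2: Calculate each tx_type's proportion:
  payment: 15/90 = 16.67% → 833.33
  refund: 35/90 = 38.89% → 1944.44
  transfer: 5/90 = 5.56% → 277.78
  withdrawal: 35/90 = 38.89% → 1944.44
Step 3: Verify: sum of allocations ≈ 5000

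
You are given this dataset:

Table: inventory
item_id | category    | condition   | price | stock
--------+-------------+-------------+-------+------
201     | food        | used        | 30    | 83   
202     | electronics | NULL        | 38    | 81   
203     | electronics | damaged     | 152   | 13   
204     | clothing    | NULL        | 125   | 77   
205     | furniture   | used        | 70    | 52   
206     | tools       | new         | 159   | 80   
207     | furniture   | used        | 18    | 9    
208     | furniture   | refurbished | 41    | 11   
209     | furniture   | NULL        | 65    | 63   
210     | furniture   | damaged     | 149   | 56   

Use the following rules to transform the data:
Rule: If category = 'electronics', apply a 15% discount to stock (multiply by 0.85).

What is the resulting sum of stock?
510.9

Step 1: Records with category = 'electronics' have total stock = 94
Step 2: Apply multiplier: 94 × 0.85 = 79.9
Step 3: Other records total: 431
Step 4: Final sum = 79.9 + 431 = 510.9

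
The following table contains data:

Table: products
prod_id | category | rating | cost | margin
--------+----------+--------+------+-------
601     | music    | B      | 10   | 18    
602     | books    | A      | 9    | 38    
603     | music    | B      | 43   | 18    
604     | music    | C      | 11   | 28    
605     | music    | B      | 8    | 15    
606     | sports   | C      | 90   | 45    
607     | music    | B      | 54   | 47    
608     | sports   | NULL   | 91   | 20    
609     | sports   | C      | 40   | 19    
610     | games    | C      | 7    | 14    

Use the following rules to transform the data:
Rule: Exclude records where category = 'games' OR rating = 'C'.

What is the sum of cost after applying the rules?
215

Step 1: Find records where category = 'games' OR rating = 'C'
Step 2: 4 records match, summing to 148
Step 3: Original sum: 363
Step 4: Remaining sum = 363 - 148 = 215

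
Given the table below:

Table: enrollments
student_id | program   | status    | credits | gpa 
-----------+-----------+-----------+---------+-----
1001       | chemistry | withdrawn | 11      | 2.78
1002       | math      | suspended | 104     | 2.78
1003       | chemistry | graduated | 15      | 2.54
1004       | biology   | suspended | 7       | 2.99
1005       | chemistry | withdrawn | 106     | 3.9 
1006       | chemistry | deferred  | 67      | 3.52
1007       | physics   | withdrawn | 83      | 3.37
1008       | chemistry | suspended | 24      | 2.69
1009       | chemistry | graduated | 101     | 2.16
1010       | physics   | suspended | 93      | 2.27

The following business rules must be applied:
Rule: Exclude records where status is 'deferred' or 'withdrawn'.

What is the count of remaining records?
6

Step 1: Count records to exclude
  - 1 (deferred) + 3 (withdrawn) = 4 records
Step 2: Total records: 10
Step 3: Remaining = 10 - 4 = 6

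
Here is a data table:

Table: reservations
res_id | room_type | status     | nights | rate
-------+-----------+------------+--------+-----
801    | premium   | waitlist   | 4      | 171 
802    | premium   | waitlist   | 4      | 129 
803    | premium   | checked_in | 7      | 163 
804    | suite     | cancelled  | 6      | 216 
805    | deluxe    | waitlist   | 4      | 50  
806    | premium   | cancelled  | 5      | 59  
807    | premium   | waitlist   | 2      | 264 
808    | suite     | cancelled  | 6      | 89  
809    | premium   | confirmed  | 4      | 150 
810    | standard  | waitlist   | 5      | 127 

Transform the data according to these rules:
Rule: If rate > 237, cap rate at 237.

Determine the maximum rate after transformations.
237

Step 1: Original maximum rate = 264
Step 2: Apply cap at 237
Step 3: 1 records had rate > 237 and were capped
Step 4: Maximum after transformation = 237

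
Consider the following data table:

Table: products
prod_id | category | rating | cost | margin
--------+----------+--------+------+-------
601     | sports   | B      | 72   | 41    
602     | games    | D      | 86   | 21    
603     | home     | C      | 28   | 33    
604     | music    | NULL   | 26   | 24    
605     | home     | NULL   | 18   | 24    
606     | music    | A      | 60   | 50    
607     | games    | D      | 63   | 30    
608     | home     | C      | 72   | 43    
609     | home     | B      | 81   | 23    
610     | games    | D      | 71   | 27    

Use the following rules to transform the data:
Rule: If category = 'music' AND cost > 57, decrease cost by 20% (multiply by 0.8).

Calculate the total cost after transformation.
565.0

Step 1: Find records where category = 'music' AND cost > 57
Step 2: 1 records match, summing to 60
Step 3: After multiplier: 60 × 0.8 = 48.0
Step 4: Unaffected records sum: 517
Step 5: Final sum = 48.0 + 517 = 565.0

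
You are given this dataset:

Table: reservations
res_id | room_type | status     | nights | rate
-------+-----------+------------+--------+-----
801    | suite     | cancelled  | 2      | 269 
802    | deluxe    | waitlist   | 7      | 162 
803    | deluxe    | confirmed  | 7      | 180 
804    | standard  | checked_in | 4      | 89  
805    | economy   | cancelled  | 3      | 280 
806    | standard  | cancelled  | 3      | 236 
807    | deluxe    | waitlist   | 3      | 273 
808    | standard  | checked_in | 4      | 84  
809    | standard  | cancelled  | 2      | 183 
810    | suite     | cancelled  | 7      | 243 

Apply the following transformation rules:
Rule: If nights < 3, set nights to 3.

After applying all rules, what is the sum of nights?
44

Step 1: 2 records have nights < 3
Step 2: These records originally summed to 4
Step 3: After setting to minimum: 2 × 3 = 6
Step 4: Unaffected records sum: 38
Step 5: Final sum = 6 + 38 = 44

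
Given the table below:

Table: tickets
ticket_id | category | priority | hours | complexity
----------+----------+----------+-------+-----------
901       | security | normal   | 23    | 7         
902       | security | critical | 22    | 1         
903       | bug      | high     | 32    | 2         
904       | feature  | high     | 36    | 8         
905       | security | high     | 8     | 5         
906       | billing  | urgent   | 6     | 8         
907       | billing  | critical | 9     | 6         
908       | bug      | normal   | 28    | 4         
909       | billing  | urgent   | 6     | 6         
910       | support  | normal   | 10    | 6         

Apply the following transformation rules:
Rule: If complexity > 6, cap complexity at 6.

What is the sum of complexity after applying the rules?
48

Step 1: 3 records have complexity > 6
Step 2: These records originally summed to 23
Step 3: After capping: 3 × 6 = 18
Step 4: Unaffected records sum: 30
Step 5: Final sum = 18 + 30 = 48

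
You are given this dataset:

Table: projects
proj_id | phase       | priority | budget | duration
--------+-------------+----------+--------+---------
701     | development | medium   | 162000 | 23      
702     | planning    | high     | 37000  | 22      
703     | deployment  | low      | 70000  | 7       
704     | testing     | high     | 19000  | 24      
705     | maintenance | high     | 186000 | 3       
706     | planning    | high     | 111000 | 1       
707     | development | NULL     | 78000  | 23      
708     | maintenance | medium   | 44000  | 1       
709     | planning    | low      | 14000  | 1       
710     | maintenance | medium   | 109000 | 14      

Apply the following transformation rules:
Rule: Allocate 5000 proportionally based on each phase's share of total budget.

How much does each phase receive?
deployment: 421.69, development: 1445.78, maintenance: 2042.17, planning: 975.9, testing: 114.46

Step 1: Calculate total budget = 830000
Step 2: Calculate each phase's proportion:
  deployment: 70000/830000 = 8.43% → 421.69
  development: 240000/830000 = 28.92% → 1445.78
  maintenance: 339000/830000 = 40.84% → 2042.17
  planning: 162000/830000 = 19.52% → 975.9
  testing: 19000/830000 = 2.29% → 114.46
Step 3: Verify: sum of allocations ≈ 5000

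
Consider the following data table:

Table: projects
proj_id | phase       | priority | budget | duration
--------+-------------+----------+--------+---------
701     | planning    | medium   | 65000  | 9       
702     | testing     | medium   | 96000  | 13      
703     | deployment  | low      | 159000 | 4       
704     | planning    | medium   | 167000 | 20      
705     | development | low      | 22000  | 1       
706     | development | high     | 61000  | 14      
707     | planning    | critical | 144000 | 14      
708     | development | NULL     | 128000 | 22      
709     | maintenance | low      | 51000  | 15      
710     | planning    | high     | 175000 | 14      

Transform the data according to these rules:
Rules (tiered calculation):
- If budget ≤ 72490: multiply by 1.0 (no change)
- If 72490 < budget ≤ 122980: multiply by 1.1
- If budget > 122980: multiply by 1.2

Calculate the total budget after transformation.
1232200.0

Step 1: Tier 1 (budget ≤ 72490): 4 records, sum = 199000 × 1.0 = 199000.0
Step 2: Tier 2 (72490 < budget ≤ 122980): 1 records, sum = 96000 × 1.1 = 105600.0
Step 3: Tier 3 (budget > 122980): 5 records, sum = 773000 × 1.2 = 927600.0
Step 4: Final sum = 199000.0 + 105600.0 + 927600.0 = 1232200.0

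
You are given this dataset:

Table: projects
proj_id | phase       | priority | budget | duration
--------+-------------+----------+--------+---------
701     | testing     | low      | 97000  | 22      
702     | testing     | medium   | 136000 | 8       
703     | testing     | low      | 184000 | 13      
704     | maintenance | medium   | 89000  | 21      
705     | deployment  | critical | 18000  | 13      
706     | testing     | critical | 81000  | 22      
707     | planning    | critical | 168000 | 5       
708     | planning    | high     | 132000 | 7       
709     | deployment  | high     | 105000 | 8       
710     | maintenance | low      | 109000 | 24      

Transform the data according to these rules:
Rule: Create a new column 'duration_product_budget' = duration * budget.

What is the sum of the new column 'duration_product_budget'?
14719000

Step 1: For each record, compute duration * budget
Example calculations:
  22 * 97000 = 2134000
  8 * 136000 = 1088000
  13 * 184000 = 2392000
  ...
Step 2: Sum all derived values
Step 3: Total = 14719000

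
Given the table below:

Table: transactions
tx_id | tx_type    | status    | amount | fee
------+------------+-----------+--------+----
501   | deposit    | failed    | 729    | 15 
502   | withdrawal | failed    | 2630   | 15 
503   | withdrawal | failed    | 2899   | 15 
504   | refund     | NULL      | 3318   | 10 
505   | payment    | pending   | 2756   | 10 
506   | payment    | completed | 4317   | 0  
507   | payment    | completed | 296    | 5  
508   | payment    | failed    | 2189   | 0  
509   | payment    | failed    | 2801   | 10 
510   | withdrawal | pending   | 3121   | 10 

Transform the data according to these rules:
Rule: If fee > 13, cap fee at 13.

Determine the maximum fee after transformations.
13

Step 1: Original maximum fee = 15
Step 2: Apply cap at 13
Step 3: 3 records had fee > 13 and were capped
Step 4: Maximum after transformation = 13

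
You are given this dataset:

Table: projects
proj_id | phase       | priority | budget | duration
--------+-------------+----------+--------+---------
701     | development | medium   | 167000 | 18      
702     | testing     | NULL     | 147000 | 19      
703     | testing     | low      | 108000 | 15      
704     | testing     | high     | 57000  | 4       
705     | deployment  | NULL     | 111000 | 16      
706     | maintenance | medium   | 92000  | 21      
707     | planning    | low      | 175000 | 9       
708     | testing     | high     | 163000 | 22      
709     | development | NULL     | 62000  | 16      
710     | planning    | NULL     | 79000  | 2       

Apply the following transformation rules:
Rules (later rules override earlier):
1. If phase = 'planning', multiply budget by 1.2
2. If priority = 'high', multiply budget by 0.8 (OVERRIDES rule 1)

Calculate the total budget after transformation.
1167800.0

Step 1: Rule 2 takes priority for records with priority = 'high'
  - 2 records: 220000 × 0.8 = 176000.0
Step 2: Rule 1 applies to remaining records with phase = 'planning'
  - 2 records: 254000 × 1.2 = 304800.0
Step 3: Other records unchanged: 687000
Step 4: Final sum = 176000.0 + 304800.0 + 687000 = 1167800.0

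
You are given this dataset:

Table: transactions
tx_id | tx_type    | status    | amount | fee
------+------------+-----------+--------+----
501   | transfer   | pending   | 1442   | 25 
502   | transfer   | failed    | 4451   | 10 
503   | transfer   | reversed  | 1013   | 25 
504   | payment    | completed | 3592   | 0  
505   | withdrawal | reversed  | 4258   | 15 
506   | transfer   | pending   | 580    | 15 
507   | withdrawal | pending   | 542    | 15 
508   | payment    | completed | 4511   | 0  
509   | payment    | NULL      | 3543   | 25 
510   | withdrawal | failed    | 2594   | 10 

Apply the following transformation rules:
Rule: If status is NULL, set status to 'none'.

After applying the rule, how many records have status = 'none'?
1

Step 1: Count records where status IS NULL
Step 2: Found 1 records with NULL status
Step 3: These records will have status set to 'none'
Step 4: Records already having status = 'none': 0
Step 5: Answer: 1 + 0 = 1 records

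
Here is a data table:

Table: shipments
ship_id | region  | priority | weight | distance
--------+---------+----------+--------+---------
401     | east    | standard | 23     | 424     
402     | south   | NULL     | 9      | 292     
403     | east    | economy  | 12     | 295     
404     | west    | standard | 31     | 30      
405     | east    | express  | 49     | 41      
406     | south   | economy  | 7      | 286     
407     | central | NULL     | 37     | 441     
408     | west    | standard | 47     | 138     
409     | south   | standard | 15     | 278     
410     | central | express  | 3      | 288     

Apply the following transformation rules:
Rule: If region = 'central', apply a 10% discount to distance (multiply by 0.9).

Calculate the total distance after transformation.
2440.1

Step 1: Records with region = 'central' have total distance = 729
Step 2: Apply multiplier: 729 × 0.9 = 656.1
Step 3: Other records total: 1784
Step 4: Final sum = 656.1 + 1784 = 2440.1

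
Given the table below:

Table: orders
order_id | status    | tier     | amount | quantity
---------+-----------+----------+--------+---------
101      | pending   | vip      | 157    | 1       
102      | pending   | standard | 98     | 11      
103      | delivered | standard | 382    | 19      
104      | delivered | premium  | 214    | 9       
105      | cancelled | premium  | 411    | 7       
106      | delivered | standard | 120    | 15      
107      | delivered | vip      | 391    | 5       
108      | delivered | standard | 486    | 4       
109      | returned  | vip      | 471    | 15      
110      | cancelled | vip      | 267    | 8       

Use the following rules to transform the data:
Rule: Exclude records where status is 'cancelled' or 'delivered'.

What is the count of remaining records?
3

Step 1: Count records to exclude
  - 2 (cancelled) + 5 (delivered) = 7 records
Step 2: Total records: 10
Step 3: Remaining = 10 - 7 = 3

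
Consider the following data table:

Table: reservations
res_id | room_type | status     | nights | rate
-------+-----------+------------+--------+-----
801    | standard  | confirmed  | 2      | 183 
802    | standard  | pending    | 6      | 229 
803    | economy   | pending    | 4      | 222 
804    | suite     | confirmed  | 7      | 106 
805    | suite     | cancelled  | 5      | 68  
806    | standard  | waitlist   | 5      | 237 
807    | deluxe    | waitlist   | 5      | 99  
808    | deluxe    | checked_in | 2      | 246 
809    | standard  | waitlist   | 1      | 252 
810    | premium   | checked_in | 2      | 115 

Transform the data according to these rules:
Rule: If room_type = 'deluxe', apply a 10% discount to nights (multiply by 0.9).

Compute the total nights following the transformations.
38.3

Step 1: Records with room_type = 'deluxe' have total nights = 7
Step 2: Apply multiplier: 7 × 0.9 = 6.3
Step 3: Other records total: 32
Step 4: Final sum = 6.3 + 32 = 38.3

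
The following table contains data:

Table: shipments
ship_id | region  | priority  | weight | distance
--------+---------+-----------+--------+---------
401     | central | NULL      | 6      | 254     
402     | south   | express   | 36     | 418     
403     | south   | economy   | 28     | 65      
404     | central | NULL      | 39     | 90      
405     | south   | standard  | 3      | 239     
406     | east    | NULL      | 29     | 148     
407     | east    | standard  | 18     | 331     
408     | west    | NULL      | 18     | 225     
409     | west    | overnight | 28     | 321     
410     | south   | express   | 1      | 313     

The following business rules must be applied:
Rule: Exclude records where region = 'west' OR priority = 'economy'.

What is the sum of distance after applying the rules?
1793

Step 1: Find records where region = 'west' OR priority = 'economy'
Step 2: 3 records match, summing to 611
Step 3: Original sum: 2404
Step 4: Remaining sum = 2404 - 611 = 1793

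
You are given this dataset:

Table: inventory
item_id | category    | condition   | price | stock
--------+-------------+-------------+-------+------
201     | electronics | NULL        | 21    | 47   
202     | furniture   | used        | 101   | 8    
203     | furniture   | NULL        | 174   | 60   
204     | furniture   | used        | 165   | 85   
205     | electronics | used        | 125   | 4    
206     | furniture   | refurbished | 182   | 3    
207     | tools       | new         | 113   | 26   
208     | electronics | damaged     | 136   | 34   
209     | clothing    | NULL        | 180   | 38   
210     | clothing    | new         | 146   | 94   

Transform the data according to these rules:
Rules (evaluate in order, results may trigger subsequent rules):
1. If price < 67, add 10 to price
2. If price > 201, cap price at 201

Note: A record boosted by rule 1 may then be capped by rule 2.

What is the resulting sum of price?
1353

Step 1: Apply rule 1 to records with price < 67
  - 1 records get bonus of 10
  - Of these, 0 records then exceed 201 and get capped
Step 2: Apply rule 2 to records with price > 201
  - 0 records (original) are capped
Step 3: Calculate final sum = 1353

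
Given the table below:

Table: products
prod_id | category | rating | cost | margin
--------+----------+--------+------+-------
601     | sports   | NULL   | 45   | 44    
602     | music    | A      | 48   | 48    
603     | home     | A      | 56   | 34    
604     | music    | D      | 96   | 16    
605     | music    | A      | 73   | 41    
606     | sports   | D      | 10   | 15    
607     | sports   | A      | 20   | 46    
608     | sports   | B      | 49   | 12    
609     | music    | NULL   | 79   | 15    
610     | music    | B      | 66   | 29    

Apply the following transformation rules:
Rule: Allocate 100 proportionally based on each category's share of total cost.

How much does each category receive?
home: 10.33, music: 66.79, sports: 22.88

Step 1: Calculate total cost = 542
Step 2: Calculate each category's proportion:
  home: 56/542 = 10.33% → 10.33
  music: 362/542 = 66.79% → 66.79
  sports: 124/542 = 22.88% → 22.88
Step 3: Verify: sum of allocations ≈ 100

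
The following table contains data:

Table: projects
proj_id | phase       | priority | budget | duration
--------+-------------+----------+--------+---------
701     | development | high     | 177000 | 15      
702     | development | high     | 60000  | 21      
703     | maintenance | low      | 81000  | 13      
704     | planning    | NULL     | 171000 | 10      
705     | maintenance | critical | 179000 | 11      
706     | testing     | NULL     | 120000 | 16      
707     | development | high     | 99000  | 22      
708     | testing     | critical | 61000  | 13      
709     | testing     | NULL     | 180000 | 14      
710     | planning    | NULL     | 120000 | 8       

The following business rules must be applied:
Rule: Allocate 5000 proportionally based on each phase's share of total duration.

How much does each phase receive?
development: 2027.97, maintenance: 839.16, planning: 629.37, testing: 1503.5

Step 1: Calculate total duration = 143
Step 2: Calculate each phase's proportion:
  development: 58/143 = 40.56% → 2027.97
  maintenance: 24/143 = 16.78% → 839.16
  planning: 18/143 = 12.59% → 629.37
  testing: 43/143 = 30.07% → 1503.5
Step 3: Verify: sum of allocations ≈ 5000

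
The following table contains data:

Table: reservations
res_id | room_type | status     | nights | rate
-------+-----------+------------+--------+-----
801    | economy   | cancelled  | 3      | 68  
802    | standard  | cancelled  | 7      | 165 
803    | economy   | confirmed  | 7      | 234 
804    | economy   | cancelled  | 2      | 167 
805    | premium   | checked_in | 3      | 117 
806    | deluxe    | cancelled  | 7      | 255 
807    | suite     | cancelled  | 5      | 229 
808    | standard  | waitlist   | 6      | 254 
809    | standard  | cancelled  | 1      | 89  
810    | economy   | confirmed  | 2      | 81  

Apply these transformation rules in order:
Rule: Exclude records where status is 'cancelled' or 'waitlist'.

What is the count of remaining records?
3

Step 1: Count records to exclude
  - 6 (cancelled) + 1 (waitlist) = 7 records
Step 2: Total records: 10
Step 3: Remaining = 10 - 7 = 3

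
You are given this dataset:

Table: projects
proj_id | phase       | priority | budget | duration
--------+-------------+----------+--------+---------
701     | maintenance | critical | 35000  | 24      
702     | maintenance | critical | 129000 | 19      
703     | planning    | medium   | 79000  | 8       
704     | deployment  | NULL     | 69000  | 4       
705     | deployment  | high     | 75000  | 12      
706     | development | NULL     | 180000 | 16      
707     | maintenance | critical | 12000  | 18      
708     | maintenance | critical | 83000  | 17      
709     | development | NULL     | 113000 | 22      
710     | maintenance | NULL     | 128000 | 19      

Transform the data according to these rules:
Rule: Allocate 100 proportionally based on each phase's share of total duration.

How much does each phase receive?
deployment: 10.06, development: 23.9, maintenance: 61.01, planning: 5.03

Step 1: Calculate total duration = 159
Step 2: Calculate each phase's proportion:
  deployment: 16/159 = 10.06% → 10.06
  development: 38/159 = 23.90% → 23.9
  maintenance: 97/159 = 61.01% → 61.01
  planning: 8/159 = 5.03% → 5.03
Step 3: Verify: sum of allocations ≈ 100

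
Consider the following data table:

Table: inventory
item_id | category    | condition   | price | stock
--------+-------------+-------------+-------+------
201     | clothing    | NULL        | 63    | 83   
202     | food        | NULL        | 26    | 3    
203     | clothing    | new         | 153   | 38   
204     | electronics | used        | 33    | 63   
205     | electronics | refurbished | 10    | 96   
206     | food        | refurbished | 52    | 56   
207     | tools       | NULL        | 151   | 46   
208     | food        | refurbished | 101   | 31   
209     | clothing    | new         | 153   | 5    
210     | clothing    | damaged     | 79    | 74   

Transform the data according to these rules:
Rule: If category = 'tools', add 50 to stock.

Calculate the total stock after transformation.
545

Step 1: Count records where category = 'tools': 1
Step 2: Total bonus added: 1 × 50 = 50
Step 3: Original sum of stock: 495
Step 4: Final sum = 495 + 50 = 545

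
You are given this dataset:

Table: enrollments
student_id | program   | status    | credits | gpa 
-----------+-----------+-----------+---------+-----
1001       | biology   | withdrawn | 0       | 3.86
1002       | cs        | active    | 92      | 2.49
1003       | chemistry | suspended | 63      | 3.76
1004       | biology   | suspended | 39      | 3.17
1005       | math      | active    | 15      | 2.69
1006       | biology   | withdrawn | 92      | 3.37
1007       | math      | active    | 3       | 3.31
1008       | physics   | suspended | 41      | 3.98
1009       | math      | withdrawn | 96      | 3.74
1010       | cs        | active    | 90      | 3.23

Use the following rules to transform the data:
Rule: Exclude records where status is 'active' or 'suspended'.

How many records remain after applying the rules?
3

Step 1: Count records to exclude
  - 4 (active) + 3 (suspended) = 7 records
Step 2: Total records: 10
Step 3: Remaining = 10 - 7 = 3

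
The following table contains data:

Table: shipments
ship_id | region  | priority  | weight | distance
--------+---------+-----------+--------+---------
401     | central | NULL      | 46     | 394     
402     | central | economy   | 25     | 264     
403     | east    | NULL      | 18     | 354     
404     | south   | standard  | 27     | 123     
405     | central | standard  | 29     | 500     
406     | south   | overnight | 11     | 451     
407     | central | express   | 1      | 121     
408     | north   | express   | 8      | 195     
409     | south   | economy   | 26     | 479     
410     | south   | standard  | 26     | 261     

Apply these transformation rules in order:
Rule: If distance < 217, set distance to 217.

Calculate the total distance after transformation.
3354

Step 1: 3 records have distance < 217
Step 2: These records originally summed to 439
Step 3: After setting to minimum: 3 × 217 = 651
Step 4: Unaffected records sum: 2703
Step 5: Final sum = 651 + 2703 = 3354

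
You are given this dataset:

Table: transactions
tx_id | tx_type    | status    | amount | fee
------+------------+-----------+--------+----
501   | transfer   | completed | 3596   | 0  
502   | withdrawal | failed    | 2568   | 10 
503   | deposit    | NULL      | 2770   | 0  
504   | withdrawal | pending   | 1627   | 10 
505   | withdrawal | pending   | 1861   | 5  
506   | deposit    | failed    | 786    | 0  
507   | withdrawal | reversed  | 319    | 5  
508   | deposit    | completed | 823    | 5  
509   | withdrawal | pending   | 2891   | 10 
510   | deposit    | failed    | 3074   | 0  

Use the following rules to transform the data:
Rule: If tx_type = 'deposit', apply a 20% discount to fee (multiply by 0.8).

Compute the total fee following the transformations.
44.0

Step 1: Records with tx_type = 'deposit' have total fee = 5
Step 2: Apply multiplier: 5 × 0.8 = 4.0
Step 3: Other records total: 40
Step 4: Final sum = 4.0 + 40 = 44.0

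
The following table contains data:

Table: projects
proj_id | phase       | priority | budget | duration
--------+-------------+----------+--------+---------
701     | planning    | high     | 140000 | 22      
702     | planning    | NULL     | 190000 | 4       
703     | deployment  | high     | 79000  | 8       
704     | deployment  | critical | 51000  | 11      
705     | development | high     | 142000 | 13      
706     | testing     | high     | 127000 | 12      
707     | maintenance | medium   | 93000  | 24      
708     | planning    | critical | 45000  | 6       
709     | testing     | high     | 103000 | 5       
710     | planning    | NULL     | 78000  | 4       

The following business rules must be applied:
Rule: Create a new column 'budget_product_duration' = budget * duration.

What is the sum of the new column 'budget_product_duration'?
11732000

Step 1: For each record, compute budget * duration
Example calculations:
  140000 * 22 = 3080000
  190000 * 4 = 760000
  79000 * 8 = 632000
  ...
Step 2: Sum all derived values
Step 3: Total = 11732000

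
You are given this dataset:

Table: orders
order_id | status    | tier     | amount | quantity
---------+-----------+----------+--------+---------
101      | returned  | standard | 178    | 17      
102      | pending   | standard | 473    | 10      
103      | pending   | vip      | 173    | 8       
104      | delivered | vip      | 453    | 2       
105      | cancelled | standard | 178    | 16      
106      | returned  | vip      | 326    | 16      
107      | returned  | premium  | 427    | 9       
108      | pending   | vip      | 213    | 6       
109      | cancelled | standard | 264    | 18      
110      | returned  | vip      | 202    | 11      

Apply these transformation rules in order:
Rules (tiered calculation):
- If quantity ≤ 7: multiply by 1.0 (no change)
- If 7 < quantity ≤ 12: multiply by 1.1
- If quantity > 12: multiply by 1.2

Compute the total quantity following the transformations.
130.2

Step 1: Tier 1 (quantity ≤ 7): 2 records, sum = 8 × 1.0 = 8.0
Step 2: Tier 2 (7 < quantity ≤ 12): 4 records, sum = 38 × 1.1 = 41.8
Step 3: Tier 3 (quantity > 12): 4 records, sum = 67 × 1.2 = 80.4
Step 4: Final sum = 8.0 + 41.8 + 80.4 = 130.2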